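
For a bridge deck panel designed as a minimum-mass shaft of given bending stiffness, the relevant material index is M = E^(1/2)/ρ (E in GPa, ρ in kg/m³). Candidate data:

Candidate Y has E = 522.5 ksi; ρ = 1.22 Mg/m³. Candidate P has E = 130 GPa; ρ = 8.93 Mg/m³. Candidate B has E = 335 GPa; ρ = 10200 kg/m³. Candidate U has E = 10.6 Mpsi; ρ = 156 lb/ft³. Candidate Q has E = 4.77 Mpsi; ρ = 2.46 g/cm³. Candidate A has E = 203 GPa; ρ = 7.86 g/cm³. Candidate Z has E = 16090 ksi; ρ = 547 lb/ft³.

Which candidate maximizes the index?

candidate U

Putting every candidate on a common basis:
  candidate Y: E = 3.603 GPa, ρ = 1220 kg/m³
  candidate P: E = 130.0 GPa, ρ = 8930 kg/m³
  candidate B: E = 335.0 GPa, ρ = 10200 kg/m³
  candidate U: E = 73.08 GPa, ρ = 2499 kg/m³
  candidate Q: E = 32.89 GPa, ρ = 2460 kg/m³
  candidate A: E = 203.0 GPa, ρ = 7860 kg/m³
  candidate Z: E = 110.9 GPa, ρ = 8762 kg/m³
  candidate U: M = 3.42×10⁻³
  candidate Q: M = 2.33×10⁻³
  candidate A: M = 1.81×10⁻³
  candidate B: M = 1.79×10⁻³
  candidate Y: M = 1.56×10⁻³
  candidate P: M = 1.28×10⁻³
  candidate Z: M = 1.20×10⁻³
The maximum is for candidate U.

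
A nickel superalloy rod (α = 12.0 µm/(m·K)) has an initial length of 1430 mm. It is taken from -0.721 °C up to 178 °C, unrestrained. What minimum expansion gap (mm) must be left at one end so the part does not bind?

3.07 mm

ΔT = 178 − (-0.721) = 178.7 K.
ΔL = α·L₀·ΔT = 12.0×10⁻⁶ × 1430 mm × 178.7 K = 3.07 mm.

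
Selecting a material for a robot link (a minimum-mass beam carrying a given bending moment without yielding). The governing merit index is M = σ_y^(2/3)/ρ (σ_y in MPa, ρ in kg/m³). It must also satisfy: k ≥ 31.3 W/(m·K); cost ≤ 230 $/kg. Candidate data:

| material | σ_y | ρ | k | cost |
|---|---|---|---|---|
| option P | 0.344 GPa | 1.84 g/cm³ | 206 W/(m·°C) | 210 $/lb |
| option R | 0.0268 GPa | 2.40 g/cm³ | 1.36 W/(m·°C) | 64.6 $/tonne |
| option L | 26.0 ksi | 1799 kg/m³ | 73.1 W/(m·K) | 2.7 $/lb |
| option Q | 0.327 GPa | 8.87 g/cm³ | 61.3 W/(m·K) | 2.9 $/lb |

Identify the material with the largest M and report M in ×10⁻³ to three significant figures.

option L, M = 17.7×10⁻³

Screen on constraints: k ≥ 31.3 W/(m·K); cost ≤ 230 $/kg. Survivors: option L, option Q.
In SI units:
  option L: σ_y = 179.3 MPa, ρ = 1799 kg/m³
  option Q: σ_y = 327.0 MPa, ρ = 8870 kg/m³
  option L: M = 17.7×10⁻³
  option Q: M = 5.35×10⁻³
Highest index: option L.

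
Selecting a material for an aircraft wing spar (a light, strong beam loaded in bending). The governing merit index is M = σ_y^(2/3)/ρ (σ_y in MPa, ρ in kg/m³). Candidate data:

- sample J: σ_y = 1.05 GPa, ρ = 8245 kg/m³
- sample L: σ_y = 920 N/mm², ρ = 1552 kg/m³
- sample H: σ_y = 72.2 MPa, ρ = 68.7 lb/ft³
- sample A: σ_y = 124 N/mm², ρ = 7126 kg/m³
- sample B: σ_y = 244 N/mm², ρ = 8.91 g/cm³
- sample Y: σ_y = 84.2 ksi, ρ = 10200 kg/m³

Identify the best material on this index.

sample L

After converting to SI:
  sample J: σ_y = 1050 MPa, ρ = 8245 kg/m³
  sample L: σ_y = 920.0 MPa, ρ = 1552 kg/m³
  sample H: σ_y = 72.20 MPa, ρ = 1100 kg/m³
  sample A: σ_y = 124.0 MPa, ρ = 7126 kg/m³
  sample B: σ_y = 244.0 MPa, ρ = 8910 kg/m³
  sample Y: σ_y = 580.5 MPa, ρ = 10200 kg/m³
  sample L: M = 60.9×10⁻³
  sample H: M = 15.8×10⁻³
  sample J: M = 12.5×10⁻³
  sample Y: M = 6.82×10⁻³
  sample B: M = 4.38×10⁻³
  sample A: M = 3.49×10⁻³
The maximum is for sample L.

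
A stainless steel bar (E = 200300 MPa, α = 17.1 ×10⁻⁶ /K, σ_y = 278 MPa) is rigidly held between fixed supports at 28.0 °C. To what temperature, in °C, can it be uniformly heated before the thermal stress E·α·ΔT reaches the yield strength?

109 °C

E = 200300 MPa = 200.3 GPa.
E·α·ΔT = 278.0 MPa ⇒ ΔT = 278.0 / (200.3×10³ × 17.1×10⁻⁶) = 81.16 K.
T = 28.0 + 81.16 = 109.2 °C.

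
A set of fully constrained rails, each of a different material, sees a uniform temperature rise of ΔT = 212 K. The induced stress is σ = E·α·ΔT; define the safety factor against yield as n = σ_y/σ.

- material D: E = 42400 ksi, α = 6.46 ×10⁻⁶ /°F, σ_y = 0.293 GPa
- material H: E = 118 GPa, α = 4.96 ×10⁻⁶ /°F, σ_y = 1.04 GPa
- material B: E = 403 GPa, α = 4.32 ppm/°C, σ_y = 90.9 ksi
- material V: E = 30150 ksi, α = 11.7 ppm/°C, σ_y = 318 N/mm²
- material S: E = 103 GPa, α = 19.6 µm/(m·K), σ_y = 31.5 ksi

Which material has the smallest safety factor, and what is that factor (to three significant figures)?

material D, n = 0.407

In consistent units (E in GPa, α in ×10⁻⁶/K, σ_y in MPa):
  material D: E = 292.3, α = 11.6, σ_y = 293.0 → σ = 721 MPa, n = 0.407
  material H: E = 118.0, α = 8.93, σ_y = 1040 → σ = 223 MPa, n = 4.66
  material B: E = 403.0, α = 4.32, σ_y = 626.7 → σ = 369 MPa, n = 1.70
  material V: E = 207.9, α = 11.7, σ_y = 318.0 → σ = 516 MPa, n = 0.617
  material S: E = 103.0, α = 19.6, σ_y = 217.2 → σ = 428 MPa, n = 0.507
The minimum is material D at n = 0.407.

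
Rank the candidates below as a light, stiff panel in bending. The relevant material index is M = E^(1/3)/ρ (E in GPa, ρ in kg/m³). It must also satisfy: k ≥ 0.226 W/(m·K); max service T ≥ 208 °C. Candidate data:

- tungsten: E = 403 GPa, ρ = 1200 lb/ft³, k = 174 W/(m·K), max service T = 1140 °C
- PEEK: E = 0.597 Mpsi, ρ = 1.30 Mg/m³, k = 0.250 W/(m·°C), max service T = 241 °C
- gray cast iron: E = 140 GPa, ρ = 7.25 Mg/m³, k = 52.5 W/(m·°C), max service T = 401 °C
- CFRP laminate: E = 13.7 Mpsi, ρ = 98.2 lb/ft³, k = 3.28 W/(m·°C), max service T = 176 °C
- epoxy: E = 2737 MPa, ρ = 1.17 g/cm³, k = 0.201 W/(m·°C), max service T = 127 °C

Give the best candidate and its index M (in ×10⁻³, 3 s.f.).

Screen on constraints: k ≥ 0.226 W/(m·K); max service T ≥ 208 °C. Survivors: tungsten, PEEK, gray cast iron.
After converting to SI:
  tungsten: E = 403.0 GPa, ρ = 19220 kg/m³
  PEEK: E = 4.116 GPa, ρ = 1300 kg/m³
  gray cast iron: E = 140.0 GPa, ρ = 7250 kg/m³
  PEEK: M = 1.23×10⁻³
  gray cast iron: M = 0.716×10⁻³
  tungsten: M = 0.384×10⁻³
Highest index: PEEK.

PEEK, M = 1.23×10⁻³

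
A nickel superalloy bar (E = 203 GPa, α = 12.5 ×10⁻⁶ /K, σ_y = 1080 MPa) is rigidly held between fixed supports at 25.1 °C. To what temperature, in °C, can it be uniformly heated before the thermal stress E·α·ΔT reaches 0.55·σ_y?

259 °C

E·α·ΔT = 594.0 MPa ⇒ ΔT = 594.0 / (203.0×10³ × 12.5×10⁻⁶) = 234.1 K.
T = 25.1 + 234.1 = 259.2 °C.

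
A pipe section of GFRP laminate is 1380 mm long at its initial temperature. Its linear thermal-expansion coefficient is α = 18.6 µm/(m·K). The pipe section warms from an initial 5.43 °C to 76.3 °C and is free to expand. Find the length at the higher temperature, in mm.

1381.8 mm

ΔT = 76.3 − 5.43 = 70.87 K.
ΔL = α·L₀·ΔT = 18.6×10⁻⁶ × 1380 mm × 70.87 K = 1.82 mm.
L = L₀ + ΔL = 1380 + 1.82 = 1381.8 mm.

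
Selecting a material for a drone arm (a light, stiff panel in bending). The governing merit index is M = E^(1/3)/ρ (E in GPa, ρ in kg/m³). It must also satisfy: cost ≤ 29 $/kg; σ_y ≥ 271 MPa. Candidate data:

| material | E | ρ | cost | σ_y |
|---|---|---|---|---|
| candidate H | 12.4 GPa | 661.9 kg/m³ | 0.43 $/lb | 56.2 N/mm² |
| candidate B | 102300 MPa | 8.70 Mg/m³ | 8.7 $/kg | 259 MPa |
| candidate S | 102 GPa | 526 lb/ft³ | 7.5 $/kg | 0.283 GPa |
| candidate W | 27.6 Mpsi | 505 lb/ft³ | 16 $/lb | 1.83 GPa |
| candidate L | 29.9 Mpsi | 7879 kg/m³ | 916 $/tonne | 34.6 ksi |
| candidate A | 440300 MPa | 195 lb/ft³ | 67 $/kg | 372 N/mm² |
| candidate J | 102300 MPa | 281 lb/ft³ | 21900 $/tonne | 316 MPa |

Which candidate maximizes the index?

Screen on constraints: cost ≤ 29 $/kg; σ_y ≥ 271 MPa. Survivors: candidate S, candidate J.
In SI units:
  candidate S: E = 102.0 GPa, ρ = 8426 kg/m³
  candidate J: E = 102.3 GPa, ρ = 4501 kg/m³
  candidate J: M = 1.04×10⁻³
  candidate S: M = 0.555×10⁻³
Candidate J has the largest M.

candidate J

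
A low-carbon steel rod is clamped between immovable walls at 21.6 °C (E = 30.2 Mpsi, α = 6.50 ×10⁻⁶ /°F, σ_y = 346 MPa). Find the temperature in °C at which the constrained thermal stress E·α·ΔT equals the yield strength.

E = 30.2 Mpsi = 208.2 GPa.
α = 6.50×10⁻⁶/°F × 9/5 = 11.7×10⁻⁶/K.
E·α·ΔT = 346.0 MPa ⇒ ΔT = 346.0 / (208.2×10³ × 11.7×10⁻⁶) = 142.0 K.
T = 21.6 + 142.0 = 163.6 °C.

164 °C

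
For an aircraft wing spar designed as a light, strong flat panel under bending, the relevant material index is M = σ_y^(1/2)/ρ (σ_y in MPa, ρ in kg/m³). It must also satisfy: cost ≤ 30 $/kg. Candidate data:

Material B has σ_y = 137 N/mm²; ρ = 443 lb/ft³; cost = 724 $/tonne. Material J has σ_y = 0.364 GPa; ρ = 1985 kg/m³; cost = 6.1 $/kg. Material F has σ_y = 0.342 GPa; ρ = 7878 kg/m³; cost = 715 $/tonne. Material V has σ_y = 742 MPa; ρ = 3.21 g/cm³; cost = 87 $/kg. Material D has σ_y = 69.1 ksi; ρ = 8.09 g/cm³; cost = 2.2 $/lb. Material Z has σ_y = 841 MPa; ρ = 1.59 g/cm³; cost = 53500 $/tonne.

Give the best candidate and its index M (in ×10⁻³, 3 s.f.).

Screen on constraints: cost ≤ 30 $/kg. Survivors: material B, material J, material F, material D.
Putting every candidate on a common basis:
  material B: σ_y = 137.0 MPa, ρ = 7096 kg/m³
  material J: σ_y = 364.0 MPa, ρ = 1985 kg/m³
  material F: σ_y = 342.0 MPa, ρ = 7878 kg/m³
  material D: σ_y = 476.4 MPa, ρ = 8090 kg/m³
  material J: M = 9.61×10⁻³
  material D: M = 2.70×10⁻³
  material F: M = 2.35×10⁻³
  material B: M = 1.65×10⁻³
The maximum is for material J.

material J, M = 9.61×10⁻³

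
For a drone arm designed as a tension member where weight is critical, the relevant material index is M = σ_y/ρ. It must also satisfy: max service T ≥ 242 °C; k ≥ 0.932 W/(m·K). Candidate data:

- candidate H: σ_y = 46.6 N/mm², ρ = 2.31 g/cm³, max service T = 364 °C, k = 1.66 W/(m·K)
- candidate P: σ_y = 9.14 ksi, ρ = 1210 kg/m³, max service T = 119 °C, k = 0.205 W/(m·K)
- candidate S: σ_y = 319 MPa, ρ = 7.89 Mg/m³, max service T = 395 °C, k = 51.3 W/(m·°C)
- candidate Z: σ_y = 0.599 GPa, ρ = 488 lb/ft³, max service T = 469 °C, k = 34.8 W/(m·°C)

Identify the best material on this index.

Screen on constraints: max service T ≥ 242 °C; k ≥ 0.932 W/(m·K). Survivors: candidate H, candidate S, candidate Z.
After converting to SI:
  candidate H: σ_y = 46.60 MPa, ρ = 2310 kg/m³
  candidate S: σ_y = 319.0 MPa, ρ = 7890 kg/m³
  candidate Z: σ_y = 599.0 MPa, ρ = 7817 kg/m³
  candidate Z: M = 76.6 kN·m/kg
  candidate S: M = 40.4 kN·m/kg
  candidate H: M = 20.2 kN·m/kg
Candidate Z has the largest M.

candidate Z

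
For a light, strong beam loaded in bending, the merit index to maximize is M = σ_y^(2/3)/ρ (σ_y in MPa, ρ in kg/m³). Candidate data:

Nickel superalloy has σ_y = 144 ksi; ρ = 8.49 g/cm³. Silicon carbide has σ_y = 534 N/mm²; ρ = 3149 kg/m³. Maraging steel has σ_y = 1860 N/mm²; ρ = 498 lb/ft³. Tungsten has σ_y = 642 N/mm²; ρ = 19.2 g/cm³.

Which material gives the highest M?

Normalizing units and computing the index:
  nickel superalloy: σ_y = 992.8 MPa, ρ = 8490 kg/m³
  silicon carbide: σ_y = 534.0 MPa, ρ = 3149 kg/m³
  maraging steel: σ_y = 1860 MPa, ρ = 7977 kg/m³
  tungsten: σ_y = 642.0 MPa, ρ = 19200 kg/m³
  silicon carbide: M = 20.9×10⁻³
  maraging steel: M = 19.0×10⁻³
  nickel superalloy: M = 11.7×10⁻³
  tungsten: M = 3.88×10⁻³
Silicon carbide ranks first.

silicon carbide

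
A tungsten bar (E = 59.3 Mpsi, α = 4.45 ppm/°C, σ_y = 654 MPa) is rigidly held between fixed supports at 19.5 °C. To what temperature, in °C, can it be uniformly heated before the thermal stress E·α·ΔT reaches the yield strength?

379 °C

E = 59.3 Mpsi = 408.9 GPa.
E·α·ΔT = 654.0 MPa ⇒ ΔT = 654.0 / (408.9×10³ × 4.45×10⁻⁶) = 359.5 K.
T = 19.5 + 359.5 = 379.0 °C.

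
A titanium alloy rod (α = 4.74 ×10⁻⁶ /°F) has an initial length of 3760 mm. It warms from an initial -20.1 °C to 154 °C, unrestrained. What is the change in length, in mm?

5.59 mm

Convert α: 4.74×10⁻⁶/°F × (9/5) = 8.53×10⁻⁶/K.
ΔT = 154 − (-20.1) = 174.1 K.
ΔL = α·L₀·ΔT = 8.53×10⁻⁶ × 3760 mm × 174.1 K = 5.59 mm.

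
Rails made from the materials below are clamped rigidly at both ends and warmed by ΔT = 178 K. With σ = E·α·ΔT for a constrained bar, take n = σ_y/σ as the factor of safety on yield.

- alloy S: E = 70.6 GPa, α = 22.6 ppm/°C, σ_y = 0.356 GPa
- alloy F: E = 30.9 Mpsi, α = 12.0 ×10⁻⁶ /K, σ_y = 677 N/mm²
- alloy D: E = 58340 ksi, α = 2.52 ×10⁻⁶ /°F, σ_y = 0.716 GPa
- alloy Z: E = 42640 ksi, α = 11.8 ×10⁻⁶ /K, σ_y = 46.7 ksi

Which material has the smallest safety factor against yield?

With everything in SI (GPa, ×10⁻⁶/K, MPa):
  alloy S: E = 70.60, α = 22.6, σ_y = 356.0 → σ = 284 MPa, n = 1.25
  alloy F: E = 213.0, α = 12.0, σ_y = 677.0 → σ = 455 MPa, n = 1.49
  alloy D: E = 402.2, α = 4.54, σ_y = 716.0 → σ = 325 MPa, n = 2.20
  alloy Z: E = 294.0, α = 11.8, σ_y = 322.0 → σ = 618 MPa, n = 0.521
Alloy Z has the lowest safety factor, n = 0.521.

alloy Z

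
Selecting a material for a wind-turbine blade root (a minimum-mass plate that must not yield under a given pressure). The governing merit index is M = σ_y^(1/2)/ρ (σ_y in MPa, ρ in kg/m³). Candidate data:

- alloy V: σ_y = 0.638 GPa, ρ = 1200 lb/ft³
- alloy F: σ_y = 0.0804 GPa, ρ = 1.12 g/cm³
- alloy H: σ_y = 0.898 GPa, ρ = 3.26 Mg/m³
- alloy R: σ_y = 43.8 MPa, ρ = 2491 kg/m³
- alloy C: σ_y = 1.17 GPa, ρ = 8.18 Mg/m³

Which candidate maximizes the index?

Convert each candidate to consistent units, then evaluate M:
  alloy V: σ_y = 638.0 MPa, ρ = 19220 kg/m³
  alloy F: σ_y = 80.40 MPa, ρ = 1120 kg/m³
  alloy H: σ_y = 898.0 MPa, ρ = 3260 kg/m³
  alloy R: σ_y = 43.80 MPa, ρ = 2491 kg/m³
  alloy C: σ_y = 1170 MPa, ρ = 8180 kg/m³
  alloy H: M = 9.19×10⁻³
  alloy F: M = 8.01×10⁻³
  alloy C: M = 4.18×10⁻³
  alloy R: M = 2.66×10⁻³
  alloy V: M = 1.31×10⁻³
Highest index: alloy H.

alloy H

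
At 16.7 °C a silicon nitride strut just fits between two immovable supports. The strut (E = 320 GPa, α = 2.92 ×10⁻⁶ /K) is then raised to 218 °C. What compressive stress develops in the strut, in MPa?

188 MPa

ΔT = 201.3 K. Constrained thermal stress σ = E·α·ΔT = 320.0×10³ MPa × 2.92×10⁻⁶ × 201.3 = 188 MPa (compressive).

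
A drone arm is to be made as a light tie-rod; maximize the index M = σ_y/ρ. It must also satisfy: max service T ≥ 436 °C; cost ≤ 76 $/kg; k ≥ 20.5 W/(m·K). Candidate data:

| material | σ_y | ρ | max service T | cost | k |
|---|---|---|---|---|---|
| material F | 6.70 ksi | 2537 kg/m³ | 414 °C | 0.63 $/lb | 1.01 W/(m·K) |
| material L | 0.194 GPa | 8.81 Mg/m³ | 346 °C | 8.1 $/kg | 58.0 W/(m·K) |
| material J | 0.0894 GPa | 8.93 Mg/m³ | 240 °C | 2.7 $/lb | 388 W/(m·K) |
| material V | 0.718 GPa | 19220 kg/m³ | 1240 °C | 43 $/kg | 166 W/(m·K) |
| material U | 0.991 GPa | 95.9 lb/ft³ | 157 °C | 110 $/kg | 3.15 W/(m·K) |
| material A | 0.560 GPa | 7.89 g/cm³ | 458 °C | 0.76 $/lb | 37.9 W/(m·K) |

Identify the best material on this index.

material A

Screen on constraints: max service T ≥ 436 °C; cost ≤ 76 $/kg; k ≥ 20.5 W/(m·K). Survivors: material V, material A.
Putting every candidate on a common basis:
  material V: σ_y = 718.0 MPa, ρ = 19220 kg/m³
  material A: σ_y = 560.0 MPa, ρ = 7890 kg/m³
  material A: M = 71.0 kN·m/kg
  material V: M = 37.4 kN·m/kg
Material A ranks first.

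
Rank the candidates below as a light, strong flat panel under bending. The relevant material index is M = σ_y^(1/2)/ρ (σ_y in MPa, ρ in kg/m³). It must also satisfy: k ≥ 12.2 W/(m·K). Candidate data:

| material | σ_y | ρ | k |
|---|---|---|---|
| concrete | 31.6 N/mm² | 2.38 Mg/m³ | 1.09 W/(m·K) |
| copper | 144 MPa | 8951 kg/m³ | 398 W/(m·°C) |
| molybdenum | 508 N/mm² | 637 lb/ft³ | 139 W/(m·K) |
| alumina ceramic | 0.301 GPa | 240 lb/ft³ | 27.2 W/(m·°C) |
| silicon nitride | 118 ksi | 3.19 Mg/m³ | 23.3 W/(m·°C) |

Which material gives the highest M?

silicon nitride

Screen on constraints: k ≥ 12.2 W/(m·K). Survivors: copper, molybdenum, alumina ceramic, silicon nitride.
Putting every candidate on a common basis:
  copper: σ_y = 144.0 MPa, ρ = 8951 kg/m³
  molybdenum: σ_y = 508.0 MPa, ρ = 10200 kg/m³
  alumina ceramic: σ_y = 301.0 MPa, ρ = 3844 kg/m³
  silicon nitride: σ_y = 813.6 MPa, ρ = 3190 kg/m³
  silicon nitride: M = 8.94×10⁻³
  alumina ceramic: M = 4.51×10⁻³
  molybdenum: M = 2.21×10⁻³
  copper: M = 1.34×10⁻³
Highest index: silicon nitride.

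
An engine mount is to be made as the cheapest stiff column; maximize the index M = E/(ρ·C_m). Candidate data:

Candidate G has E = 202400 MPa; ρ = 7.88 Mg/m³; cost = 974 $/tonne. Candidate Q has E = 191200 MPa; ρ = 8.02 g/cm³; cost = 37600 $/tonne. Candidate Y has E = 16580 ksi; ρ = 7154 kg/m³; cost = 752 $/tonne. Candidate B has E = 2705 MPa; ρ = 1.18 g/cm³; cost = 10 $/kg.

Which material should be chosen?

In SI units:
  candidate G: E = 202.4 GPa, ρ = 7880 kg/m³, cost = 0.9740 $/kg
  candidate Q: E = 191.2 GPa, ρ = 8020 kg/m³, cost = 37.60 $/kg
  candidate Y: E = 114.3 GPa, ρ = 7154 kg/m³, cost = 0.7520 $/kg
  candidate B: E = 2.705 GPa, ρ = 1180 kg/m³, cost = 10.00 $/kg
  candidate G: M = 26.4 MN·m per $
  candidate Y: M = 21.2 MN·m per $
  candidate Q: M = 0.634 MN·m per $
  candidate B: M = 0.229 MN·m per $
Candidate G ranks first.

candidate G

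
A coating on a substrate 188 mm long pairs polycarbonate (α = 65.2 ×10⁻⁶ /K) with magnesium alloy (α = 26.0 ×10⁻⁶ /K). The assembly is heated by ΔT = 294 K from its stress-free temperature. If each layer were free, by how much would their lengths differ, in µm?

2170 µm

Δα = |65.2 − 26.0|×10⁻⁶/K = 39.2×10⁻⁶/K.
ΔL_mismatch = Δα·L·ΔT = 39.2×10⁻⁶ × 188.0 mm × 294.0 K = 2170 µm.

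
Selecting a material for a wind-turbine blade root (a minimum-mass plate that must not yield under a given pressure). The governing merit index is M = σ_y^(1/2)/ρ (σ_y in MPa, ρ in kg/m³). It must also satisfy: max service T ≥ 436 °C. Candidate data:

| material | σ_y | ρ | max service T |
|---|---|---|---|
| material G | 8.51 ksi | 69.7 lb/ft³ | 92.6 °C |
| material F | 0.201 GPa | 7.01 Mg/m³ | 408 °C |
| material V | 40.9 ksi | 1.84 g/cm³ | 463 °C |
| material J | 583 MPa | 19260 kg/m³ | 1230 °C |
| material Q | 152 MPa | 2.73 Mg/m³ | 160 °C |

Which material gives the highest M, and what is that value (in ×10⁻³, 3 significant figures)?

material V, M = 9.13×10⁻³

Screen on constraints: max service T ≥ 436 °C. Survivors: material V, material J.
Convert each candidate to consistent units, then evaluate M:
  material V: σ_y = 282.0 MPa, ρ = 1840 kg/m³
  material J: σ_y = 583.0 MPa, ρ = 19260 kg/m³
  material V: M = 9.13×10⁻³
  material J: M = 1.25×10⁻³
Material V ranks first.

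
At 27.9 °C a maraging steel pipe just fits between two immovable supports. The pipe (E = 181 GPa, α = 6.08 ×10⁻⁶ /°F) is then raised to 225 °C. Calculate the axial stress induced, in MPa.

α = 6.08×10⁻⁶/°F × 9/5 = 10.9×10⁻⁶/K.
ΔT = 197.1 K. Constrained thermal stress σ = E·α·ΔT = 181.0×10³ MPa × 10.9×10⁻⁶ × 197.1 = 390 MPa (compressive).

390 MPa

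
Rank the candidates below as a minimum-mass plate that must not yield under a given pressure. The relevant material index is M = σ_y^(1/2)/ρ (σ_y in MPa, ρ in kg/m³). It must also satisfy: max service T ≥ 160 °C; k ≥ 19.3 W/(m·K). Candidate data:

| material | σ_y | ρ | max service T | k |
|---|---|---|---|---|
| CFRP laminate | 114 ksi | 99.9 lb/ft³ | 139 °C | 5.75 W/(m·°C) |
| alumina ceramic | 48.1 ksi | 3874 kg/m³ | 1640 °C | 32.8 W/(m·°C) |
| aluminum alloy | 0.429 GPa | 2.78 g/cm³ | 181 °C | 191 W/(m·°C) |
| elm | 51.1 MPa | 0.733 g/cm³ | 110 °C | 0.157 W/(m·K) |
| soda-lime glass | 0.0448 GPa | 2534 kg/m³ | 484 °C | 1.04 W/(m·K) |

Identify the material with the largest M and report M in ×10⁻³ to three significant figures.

Screen on constraints: max service T ≥ 160 °C; k ≥ 19.3 W/(m·K). Survivors: alumina ceramic, aluminum alloy.
Normalizing units and computing the index:
  alumina ceramic: σ_y = 331.6 MPa, ρ = 3874 kg/m³
  aluminum alloy: σ_y = 429.0 MPa, ρ = 2780 kg/m³
  aluminum alloy: M = 7.45×10⁻³
  alumina ceramic: M = 4.70×10⁻³
Aluminum alloy ranks first.

aluminum alloy, M = 7.45×10⁻³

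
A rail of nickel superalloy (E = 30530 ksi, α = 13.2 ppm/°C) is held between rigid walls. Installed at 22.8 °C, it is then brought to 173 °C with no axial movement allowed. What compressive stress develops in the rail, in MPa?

E = 30530 ksi = 210.5 GPa.
ΔT = 150.2 K. Constrained thermal stress σ = E·α·ΔT = 210.5×10³ MPa × 13.2×10⁻⁶ × 150.2 = 417 MPa (compressive).

417 MPa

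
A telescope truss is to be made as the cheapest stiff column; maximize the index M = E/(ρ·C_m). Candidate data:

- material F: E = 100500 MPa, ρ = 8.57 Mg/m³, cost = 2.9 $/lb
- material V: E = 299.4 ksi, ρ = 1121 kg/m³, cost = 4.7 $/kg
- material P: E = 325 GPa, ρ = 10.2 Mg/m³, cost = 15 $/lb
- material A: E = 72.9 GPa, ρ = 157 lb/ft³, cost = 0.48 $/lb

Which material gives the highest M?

Normalizing units and computing the index:
  material F: E = 100.5 GPa, ρ = 8570 kg/m³, cost = 6.393 $/kg
  material V: E = 2.064 GPa, ρ = 1121 kg/m³, cost = 4.700 $/kg
  material P: E = 325.0 GPa, ρ = 10200 kg/m³, cost = 33.07 $/kg
  material A: E = 72.90 GPa, ρ = 2515 kg/m³, cost = 1.058 $/kg
  material A: M = 27.4 MN·m per $
  material F: M = 1.83 MN·m per $
  material P: M = 0.964 MN·m per $
  material V: M = 0.392 MN·m per $
Material A ranks first.

material A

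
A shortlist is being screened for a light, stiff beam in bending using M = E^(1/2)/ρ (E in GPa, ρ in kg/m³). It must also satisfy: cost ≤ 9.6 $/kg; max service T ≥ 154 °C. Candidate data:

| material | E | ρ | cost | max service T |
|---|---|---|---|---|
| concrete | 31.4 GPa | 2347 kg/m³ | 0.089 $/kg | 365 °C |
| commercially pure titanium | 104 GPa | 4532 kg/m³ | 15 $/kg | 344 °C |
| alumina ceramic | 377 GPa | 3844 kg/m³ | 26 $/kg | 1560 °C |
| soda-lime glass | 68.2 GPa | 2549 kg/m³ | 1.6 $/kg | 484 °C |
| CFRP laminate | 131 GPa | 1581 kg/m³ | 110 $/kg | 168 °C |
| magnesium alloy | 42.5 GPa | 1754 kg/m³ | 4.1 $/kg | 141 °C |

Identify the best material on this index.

soda-lime glass

Screen on constraints: cost ≤ 9.6 $/kg; max service T ≥ 154 °C. Survivors: concrete, soda-lime glass.
Per-candidate index values:
  soda-lime glass: M = 3.24×10⁻³
  concrete: M = 2.39×10⁻³
The maximum is for soda-lime glass.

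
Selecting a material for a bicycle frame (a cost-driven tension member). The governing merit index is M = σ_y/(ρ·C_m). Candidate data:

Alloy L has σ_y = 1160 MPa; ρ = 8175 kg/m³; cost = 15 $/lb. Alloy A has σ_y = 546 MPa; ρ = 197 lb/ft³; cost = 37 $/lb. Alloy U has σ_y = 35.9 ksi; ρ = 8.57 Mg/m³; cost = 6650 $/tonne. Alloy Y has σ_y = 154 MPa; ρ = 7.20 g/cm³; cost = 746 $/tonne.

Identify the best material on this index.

After converting to SI:
  alloy L: σ_y = 1160 MPa, ρ = 8175 kg/m³, cost = 33.07 $/kg
  alloy A: σ_y = 546.0 MPa, ρ = 3156 kg/m³, cost = 81.57 $/kg
  alloy U: σ_y = 247.5 MPa, ρ = 8570 kg/m³, cost = 6.650 $/kg
  alloy Y: σ_y = 154.0 MPa, ρ = 7200 kg/m³, cost = 0.7460 $/kg
  alloy Y: M = 28.7 kN·m per $
  alloy U: M = 4.34 kN·m per $
  alloy L: M = 4.29 kN·m per $
  alloy A: M = 2.12 kN·m per $
Alloy Y ranks first.

alloy Y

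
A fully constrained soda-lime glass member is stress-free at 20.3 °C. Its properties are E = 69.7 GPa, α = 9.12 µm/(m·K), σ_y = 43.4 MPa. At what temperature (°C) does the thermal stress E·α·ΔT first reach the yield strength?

E·α·ΔT = 43.40 MPa ⇒ ΔT = 43.40 / (69.70×10³ × 9.12×10⁻⁶) = 68.28 K.
T = 20.3 + 68.28 = 88.58 °C.

88.6 °C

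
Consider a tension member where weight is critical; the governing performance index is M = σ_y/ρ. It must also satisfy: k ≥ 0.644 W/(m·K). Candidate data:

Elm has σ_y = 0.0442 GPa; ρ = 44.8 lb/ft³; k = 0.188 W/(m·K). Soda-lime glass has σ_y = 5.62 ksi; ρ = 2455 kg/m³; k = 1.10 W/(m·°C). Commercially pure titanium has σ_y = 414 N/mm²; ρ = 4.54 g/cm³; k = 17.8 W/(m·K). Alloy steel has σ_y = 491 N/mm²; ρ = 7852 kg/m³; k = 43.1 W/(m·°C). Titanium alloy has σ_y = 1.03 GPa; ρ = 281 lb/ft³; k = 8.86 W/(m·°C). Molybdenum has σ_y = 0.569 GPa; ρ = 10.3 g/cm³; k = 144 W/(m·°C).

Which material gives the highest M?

titanium alloy

Screen on constraints: k ≥ 0.644 W/(m·K). Survivors: soda-lime glass, commercially pure titanium, alloy steel, titanium alloy, molybdenum.
In SI units:
  soda-lime glass: σ_y = 38.75 MPa, ρ = 2455 kg/m³
  commercially pure titanium: σ_y = 414.0 MPa, ρ = 4540 kg/m³
  alloy steel: σ_y = 491.0 MPa, ρ = 7852 kg/m³
  titanium alloy: σ_y = 1030 MPa, ρ = 4501 kg/m³
  molybdenum: σ_y = 569.0 MPa, ρ = 10300 kg/m³
  titanium alloy: M = 229 kN·m/kg
  commercially pure titanium: M = 91.2 kN·m/kg
  alloy steel: M = 62.5 kN·m/kg
  molybdenum: M = 55.2 kN·m/kg
  soda-lime glass: M = 15.8 kN·m/kg
Highest index: titanium alloy.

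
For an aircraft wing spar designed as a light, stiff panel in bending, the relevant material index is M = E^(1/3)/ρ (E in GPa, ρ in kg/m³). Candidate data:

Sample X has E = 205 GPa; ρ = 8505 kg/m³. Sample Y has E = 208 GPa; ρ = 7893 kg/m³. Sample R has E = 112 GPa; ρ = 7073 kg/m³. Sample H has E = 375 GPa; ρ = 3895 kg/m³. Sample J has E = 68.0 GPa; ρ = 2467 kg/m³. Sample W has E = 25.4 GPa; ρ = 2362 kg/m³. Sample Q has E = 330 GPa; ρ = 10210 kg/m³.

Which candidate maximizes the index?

Per-candidate index values:
  sample H: M = 1.85×10⁻³
  sample J: M = 1.65×10⁻³
  sample W: M = 1.24×10⁻³
  sample Y: M = 0.751×10⁻³
  sample X: M = 0.693×10⁻³
  sample R: M = 0.682×10⁻³
  sample Q: M = 0.677×10⁻³
Sample H has the largest M.

sample H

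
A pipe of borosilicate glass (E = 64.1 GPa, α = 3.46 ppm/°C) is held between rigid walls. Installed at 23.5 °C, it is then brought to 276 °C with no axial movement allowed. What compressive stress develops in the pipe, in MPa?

ΔT = 252.5 K. Constrained thermal stress σ = E·α·ΔT = 64.10×10³ MPa × 3.46×10⁻⁶ × 252.5 = 56.0 MPa (compressive).

56.0 MPa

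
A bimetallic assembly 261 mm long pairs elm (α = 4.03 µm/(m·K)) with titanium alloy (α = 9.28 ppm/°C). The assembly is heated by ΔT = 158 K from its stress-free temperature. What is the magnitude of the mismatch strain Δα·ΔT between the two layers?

Δα = |4.03 − 9.28|×10⁻⁶/K = 5.25×10⁻⁶/K.
Mismatch strain = Δα·ΔT = 5.25×10⁻⁶ × 158.0 = 8.29×10⁻⁴.

8.29×10⁻⁴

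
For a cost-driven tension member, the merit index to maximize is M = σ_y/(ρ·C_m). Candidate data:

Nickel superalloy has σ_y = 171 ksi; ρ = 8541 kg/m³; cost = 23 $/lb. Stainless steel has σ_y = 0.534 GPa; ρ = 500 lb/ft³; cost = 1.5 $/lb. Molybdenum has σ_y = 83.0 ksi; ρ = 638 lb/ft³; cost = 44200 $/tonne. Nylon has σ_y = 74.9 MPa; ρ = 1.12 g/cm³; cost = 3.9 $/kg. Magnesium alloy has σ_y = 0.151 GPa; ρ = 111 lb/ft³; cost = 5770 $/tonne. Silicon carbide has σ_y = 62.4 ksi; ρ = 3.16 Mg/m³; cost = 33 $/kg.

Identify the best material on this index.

stainless steel

Normalizing units and computing the index:
  nickel superalloy: σ_y = 1179 MPa, ρ = 8541 kg/m³, cost = 50.71 $/kg
  stainless steel: σ_y = 534.0 MPa, ρ = 8009 kg/m³, cost = 3.307 $/kg
  molybdenum: σ_y = 572.3 MPa, ρ = 10220 kg/m³, cost = 44.20 $/kg
  nylon: σ_y = 74.90 MPa, ρ = 1120 kg/m³, cost = 3.900 $/kg
  magnesium alloy: σ_y = 151.0 MPa, ρ = 1778 kg/m³, cost = 5.770 $/kg
  silicon carbide: σ_y = 430.2 MPa, ρ = 3160 kg/m³, cost = 33.00 $/kg
  stainless steel: M = 20.2 kN·m per $
  nylon: M = 17.1 kN·m per $
  magnesium alloy: M = 14.7 kN·m per $
  silicon carbide: M = 4.13 kN·m per $
  nickel superalloy: M = 2.72 kN·m per $
  molybdenum: M = 1.27 kN·m per $
Stainless steel ranks first.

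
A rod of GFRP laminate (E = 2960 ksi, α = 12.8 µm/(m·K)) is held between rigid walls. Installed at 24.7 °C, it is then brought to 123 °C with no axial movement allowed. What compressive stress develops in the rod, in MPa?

25.7 MPa

E = 2960 ksi = 20.41 GPa.
ΔT = 98.30 K. Constrained thermal stress σ = E·α·ΔT = 20.41×10³ MPa × 12.8×10⁻⁶ × 98.30 = 25.7 MPa (compressive).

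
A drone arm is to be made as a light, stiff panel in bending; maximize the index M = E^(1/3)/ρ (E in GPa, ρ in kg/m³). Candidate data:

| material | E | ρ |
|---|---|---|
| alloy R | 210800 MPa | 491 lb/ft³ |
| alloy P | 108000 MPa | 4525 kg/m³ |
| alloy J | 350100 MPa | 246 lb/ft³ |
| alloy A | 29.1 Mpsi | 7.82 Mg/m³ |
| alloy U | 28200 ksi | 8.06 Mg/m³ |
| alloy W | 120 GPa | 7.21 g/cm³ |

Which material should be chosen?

Normalizing units and computing the index:
  alloy R: E = 210.8 GPa, ρ = 7865 kg/m³
  alloy P: E = 108.0 GPa, ρ = 4525 kg/m³
  alloy J: E = 350.1 GPa, ρ = 3941 kg/m³
  alloy A: E = 200.6 GPa, ρ = 7820 kg/m³
  alloy U: E = 194.4 GPa, ρ = 8060 kg/m³
  alloy W: E = 120.0 GPa, ρ = 7210 kg/m³
  alloy J: M = 1.79×10⁻³
  alloy P: M = 1.05×10⁻³
  alloy R: M = 0.757×10⁻³
  alloy A: M = 0.749×10⁻³
  alloy U: M = 0.719×10⁻³
  alloy W: M = 0.684×10⁻³
Alloy J has the largest M.

alloy J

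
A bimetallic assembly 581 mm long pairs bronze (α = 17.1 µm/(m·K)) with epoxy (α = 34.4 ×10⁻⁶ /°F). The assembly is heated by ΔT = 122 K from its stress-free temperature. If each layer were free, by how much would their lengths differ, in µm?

epoxy: α = 34.4×10⁻⁶/°F × 9/5 = 61.9×10⁻⁶/K.
Δα = |17.1 − 61.9|×10⁻⁶/K = 44.8×10⁻⁶/K.
ΔL_mismatch = Δα·L·ΔT = 44.8×10⁻⁶ × 581.0 mm × 122.0 K = 3180 µm.

3180 µm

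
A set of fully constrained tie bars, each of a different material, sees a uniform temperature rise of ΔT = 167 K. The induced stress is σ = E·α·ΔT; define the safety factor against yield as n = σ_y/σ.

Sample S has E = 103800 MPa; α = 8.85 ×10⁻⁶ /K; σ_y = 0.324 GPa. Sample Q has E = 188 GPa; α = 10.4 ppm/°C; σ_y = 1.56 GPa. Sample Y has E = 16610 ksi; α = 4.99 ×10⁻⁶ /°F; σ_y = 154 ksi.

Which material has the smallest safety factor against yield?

sample S

Converting E to GPa, α to ×10⁻⁶/K, σ_y to MPa, then σ and n for each:
  sample S: E = 103.8, α = 8.85, σ_y = 324.0 → σ = 153 MPa, n = 2.11
  sample Q: E = 188.0, α = 10.4, σ_y = 1560 → σ = 327 MPa, n = 4.78
  sample Y: E = 114.5, α = 8.98, σ_y = 1062 → σ = 172 MPa, n = 6.18
The minimum is sample S at n = 2.11.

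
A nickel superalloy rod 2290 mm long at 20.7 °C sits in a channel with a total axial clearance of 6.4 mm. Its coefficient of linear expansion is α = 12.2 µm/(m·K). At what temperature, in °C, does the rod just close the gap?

250 °C

α·L₀·ΔT = 6.4 mm ⇒ ΔT = 6.4 / (12.2×10⁻⁶ × 2290.0) = 229.1 K.
T = 20.7 + 229.1 = 249.8 °C.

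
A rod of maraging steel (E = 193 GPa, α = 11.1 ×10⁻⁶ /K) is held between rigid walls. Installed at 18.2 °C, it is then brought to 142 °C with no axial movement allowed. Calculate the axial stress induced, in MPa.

ΔT = 123.8 K. Constrained thermal stress σ = E·α·ΔT = 193.0×10³ MPa × 11.1×10⁻⁶ × 123.8 = 265 MPa (compressive).

265 MPa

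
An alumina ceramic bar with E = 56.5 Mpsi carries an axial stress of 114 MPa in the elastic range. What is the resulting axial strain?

E = 56.5 Mpsi = 389.6 GPa = 389600 MPa.
ε = σ/E = 114 / 389600 = 2.93×10⁻⁴.

2.93×10⁻⁴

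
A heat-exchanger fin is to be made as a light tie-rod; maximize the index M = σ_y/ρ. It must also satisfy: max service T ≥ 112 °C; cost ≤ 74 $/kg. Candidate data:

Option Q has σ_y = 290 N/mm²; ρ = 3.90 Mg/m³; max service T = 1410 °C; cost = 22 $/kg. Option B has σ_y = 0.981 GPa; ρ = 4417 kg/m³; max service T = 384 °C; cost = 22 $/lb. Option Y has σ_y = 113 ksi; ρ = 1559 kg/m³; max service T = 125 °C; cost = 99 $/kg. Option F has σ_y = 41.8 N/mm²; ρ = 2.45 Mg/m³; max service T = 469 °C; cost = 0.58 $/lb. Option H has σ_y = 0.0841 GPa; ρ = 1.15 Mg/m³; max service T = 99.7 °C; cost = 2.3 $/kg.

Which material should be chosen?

Screen on constraints: max service T ≥ 112 °C; cost ≤ 74 $/kg. Survivors: option Q, option B, option F.
Convert each candidate to consistent units, then evaluate M:
  option Q: σ_y = 290.0 MPa, ρ = 3900 kg/m³
  option B: σ_y = 981.0 MPa, ρ = 4417 kg/m³
  option F: σ_y = 41.80 MPa, ρ = 2450 kg/m³
  option B: M = 222 kN·m/kg
  option Q: M = 74.4 kN·m/kg
  option F: M = 17.1 kN·m/kg
Highest index: option B.

option B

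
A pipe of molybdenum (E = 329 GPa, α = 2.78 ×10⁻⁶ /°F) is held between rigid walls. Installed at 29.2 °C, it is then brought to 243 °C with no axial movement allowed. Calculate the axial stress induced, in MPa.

α = 2.78×10⁻⁶/°F × 9/5 = 5.00×10⁻⁶/K.
ΔT = 213.8 K. Constrained thermal stress σ = E·α·ΔT = 329.0×10³ MPa × 5.00×10⁻⁶ × 213.8 = 352 MPa (compressive).

352 MPa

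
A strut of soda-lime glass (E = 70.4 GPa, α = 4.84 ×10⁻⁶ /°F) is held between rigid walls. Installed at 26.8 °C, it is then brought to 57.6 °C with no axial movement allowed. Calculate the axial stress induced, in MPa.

18.9 MPa

α = 4.84×10⁻⁶/°F × 9/5 = 8.71×10⁻⁶/K.
ΔT = 30.80 K. Constrained thermal stress σ = E·α·ΔT = 70.40×10³ MPa × 8.71×10⁻⁶ × 30.80 = 18.9 MPa (compressive).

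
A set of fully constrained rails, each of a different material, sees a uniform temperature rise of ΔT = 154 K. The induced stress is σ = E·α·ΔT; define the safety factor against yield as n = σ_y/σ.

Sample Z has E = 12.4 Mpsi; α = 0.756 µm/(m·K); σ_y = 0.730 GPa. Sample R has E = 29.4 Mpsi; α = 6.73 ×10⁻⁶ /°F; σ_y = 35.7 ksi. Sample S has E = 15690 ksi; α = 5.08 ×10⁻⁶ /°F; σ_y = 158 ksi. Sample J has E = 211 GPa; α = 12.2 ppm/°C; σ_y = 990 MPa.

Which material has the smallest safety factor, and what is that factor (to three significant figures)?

sample R, n = 0.651

Converting E to GPa, α to ×10⁻⁶/K, σ_y to MPa, then σ and n for each:
  sample Z: E = 85.50, α = 0.756, σ_y = 730.0 → σ = 9.95 MPa, n = 73.3
  sample R: E = 202.7, α = 12.1, σ_y = 246.1 → σ = 378 MPa, n = 0.651
  sample S: E = 108.2, α = 9.14, σ_y = 1089 → σ = 152 MPa, n = 7.15
  sample J: E = 211.0, α = 12.2, σ_y = 990.0 → σ = 396 MPa, n = 2.50
Smallest n: sample R with n = 0.651.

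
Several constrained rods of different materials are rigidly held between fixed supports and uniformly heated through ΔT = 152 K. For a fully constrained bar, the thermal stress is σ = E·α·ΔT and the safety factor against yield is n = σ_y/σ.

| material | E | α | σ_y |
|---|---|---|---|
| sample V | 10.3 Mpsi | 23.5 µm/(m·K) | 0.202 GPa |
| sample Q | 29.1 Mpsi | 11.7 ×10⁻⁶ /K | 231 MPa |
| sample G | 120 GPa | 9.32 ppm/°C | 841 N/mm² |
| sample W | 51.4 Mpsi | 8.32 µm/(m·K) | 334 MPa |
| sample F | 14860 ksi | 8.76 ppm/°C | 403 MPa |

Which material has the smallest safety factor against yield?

With everything in SI (GPa, ×10⁻⁶/K, MPa):
  sample V: E = 71.02, α = 23.5, σ_y = 202.0 → σ = 254 MPa, n = 0.796
  sample Q: E = 200.6, α = 11.7, σ_y = 231.0 → σ = 357 MPa, n = 0.647
  sample G: E = 120.0, α = 9.32, σ_y = 841.0 → σ = 170 MPa, n = 4.95
  sample W: E = 354.4, α = 8.32, σ_y = 334.0 → σ = 448 MPa, n = 0.745
  sample F: E = 102.5, α = 8.76, σ_y = 403.0 → σ = 136 MPa, n = 2.95
Smallest n: sample Q with n = 0.647.

sample Q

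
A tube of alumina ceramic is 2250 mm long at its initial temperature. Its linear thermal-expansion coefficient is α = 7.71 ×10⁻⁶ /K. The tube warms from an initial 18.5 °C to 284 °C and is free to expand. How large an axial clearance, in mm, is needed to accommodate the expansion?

4.61 mm

ΔT = 284 − 18.5 = 265.5 K.
ΔL = α·L₀·ΔT = 7.71×10⁻⁶ × 2250 mm × 265.5 K = 4.61 mm.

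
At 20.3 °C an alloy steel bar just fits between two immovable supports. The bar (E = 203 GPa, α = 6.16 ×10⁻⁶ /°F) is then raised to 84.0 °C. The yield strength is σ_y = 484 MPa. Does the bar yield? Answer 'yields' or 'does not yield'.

α = 6.16×10⁻⁶/°F × 9/5 = 11.1×10⁻⁶/K.
ΔT = 63.70 K. Constrained thermal stress σ = E·α·ΔT = 203.0×10³ MPa × 11.1×10⁻⁶ × 63.70 = 143 MPa (compressive).
Compare to σ_y = 484 MPa: σ < σ_y, so it does not yield.

does not yield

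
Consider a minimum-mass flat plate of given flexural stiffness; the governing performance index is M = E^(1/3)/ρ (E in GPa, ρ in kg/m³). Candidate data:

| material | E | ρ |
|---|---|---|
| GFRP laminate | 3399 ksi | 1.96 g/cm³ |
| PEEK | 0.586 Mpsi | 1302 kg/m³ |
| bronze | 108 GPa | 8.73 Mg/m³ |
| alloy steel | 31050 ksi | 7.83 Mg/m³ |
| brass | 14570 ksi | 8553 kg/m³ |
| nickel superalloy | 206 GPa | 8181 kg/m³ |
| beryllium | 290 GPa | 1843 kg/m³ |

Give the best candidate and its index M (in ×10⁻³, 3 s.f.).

beryllium, M = 3.59×10⁻³

Normalizing units and computing the index:
  GFRP laminate: E = 23.44 GPa, ρ = 1960 kg/m³
  PEEK: E = 4.040 GPa, ρ = 1302 kg/m³
  bronze: E = 108.0 GPa, ρ = 8730 kg/m³
  alloy steel: E = 214.1 GPa, ρ = 7830 kg/m³
  brass: E = 100.5 GPa, ρ = 8553 kg/m³
  nickel superalloy: E = 206.0 GPa, ρ = 8181 kg/m³
  beryllium: E = 290.0 GPa, ρ = 1843 kg/m³
  beryllium: M = 3.59×10⁻³
  GFRP laminate: M = 1.46×10⁻³
  PEEK: M = 1.22×10⁻³
  alloy steel: M = 0.764×10⁻³
  nickel superalloy: M = 0.722×10⁻³
  bronze: M = 0.545×10⁻³
  brass: M = 0.544×10⁻³
The maximum is for beryllium.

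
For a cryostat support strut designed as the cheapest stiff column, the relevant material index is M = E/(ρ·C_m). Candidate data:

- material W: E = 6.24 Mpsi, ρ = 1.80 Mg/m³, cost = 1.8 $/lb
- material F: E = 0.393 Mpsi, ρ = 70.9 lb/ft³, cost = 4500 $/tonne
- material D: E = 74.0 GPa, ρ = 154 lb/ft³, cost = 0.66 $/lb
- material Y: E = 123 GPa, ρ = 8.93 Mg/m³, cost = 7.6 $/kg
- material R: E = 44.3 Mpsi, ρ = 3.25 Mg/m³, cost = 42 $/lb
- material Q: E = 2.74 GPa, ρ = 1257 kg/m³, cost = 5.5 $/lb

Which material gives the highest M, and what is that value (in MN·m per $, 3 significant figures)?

In SI units:
  material W: E = 43.02 GPa, ρ = 1800 kg/m³, cost = 3.968 $/kg
  material F: E = 2.710 GPa, ρ = 1136 kg/m³, cost = 4.500 $/kg
  material D: E = 74.00 GPa, ρ = 2467 kg/m³, cost = 1.455 $/kg
  material Y: E = 123.0 GPa, ρ = 8930 kg/m³, cost = 7.600 $/kg
  material R: E = 305.4 GPa, ρ = 3250 kg/m³, cost = 92.59 $/kg
  material Q: E = 2.740 GPa, ρ = 1257 kg/m³, cost = 12.13 $/kg
  material D: M = 20.6 MN·m per $
  material W: M = 6.02 MN·m per $
  material Y: M = 1.81 MN·m per $
  material R: M = 1.01 MN·m per $
  material F: M = 0.530 MN·m per $
  material Q: M = 0.180 MN·m per $
Highest index: material D.

material D, M = 20.6 MN·m per $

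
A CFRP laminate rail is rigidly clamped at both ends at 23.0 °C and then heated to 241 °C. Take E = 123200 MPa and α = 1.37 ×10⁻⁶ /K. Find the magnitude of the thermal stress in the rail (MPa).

36.8 MPa

E = 123200 MPa = 123.2 GPa.
ΔT = 218.0 K. Constrained thermal stress σ = E·α·ΔT = 123.2×10³ MPa × 1.37×10⁻⁶ × 218.0 = 36.8 MPa (compressive).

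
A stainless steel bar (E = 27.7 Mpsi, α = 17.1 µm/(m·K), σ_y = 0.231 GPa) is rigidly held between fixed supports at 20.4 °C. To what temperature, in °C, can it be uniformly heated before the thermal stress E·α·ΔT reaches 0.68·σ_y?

E = 27.7 Mpsi = 191.0 GPa.
σ_y = 0.231 GPa = 231.0 MPa.
E·α·ΔT = 157.1 MPa ⇒ ΔT = 157.1 / (191.0×10³ × 17.1×10⁻⁶) = 48.10 K.
T = 20.4 + 48.10 = 68.50 °C.

68.5 °C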